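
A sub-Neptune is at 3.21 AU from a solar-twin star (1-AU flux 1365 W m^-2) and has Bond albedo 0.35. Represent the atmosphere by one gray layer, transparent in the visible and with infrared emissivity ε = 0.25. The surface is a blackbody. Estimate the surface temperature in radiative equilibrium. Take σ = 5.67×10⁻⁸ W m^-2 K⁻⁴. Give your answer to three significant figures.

144 K

Flux at the orbit: S = 1365/(3.21)² = 132.5 W m^-2.
The planet radiates to space at T_e = [S(1−α)/(4σ)]^(1/4) = 139.6 K.
The surface balance (absorbed SW + ε·downward IR = σT_s⁴) with T_a⁴ = T_s⁴/2 reduces to T_s = T_e·[2/(2−ε)]^¼ = 144.3 K.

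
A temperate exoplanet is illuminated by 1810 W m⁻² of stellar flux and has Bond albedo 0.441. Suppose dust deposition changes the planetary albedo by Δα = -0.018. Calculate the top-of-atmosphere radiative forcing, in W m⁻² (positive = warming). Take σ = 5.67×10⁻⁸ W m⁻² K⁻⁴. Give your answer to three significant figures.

ΔF = −(S/4)Δα = −(1810/4)×(-0.018) = 8.145 W m⁻².

8.14 W m⁻²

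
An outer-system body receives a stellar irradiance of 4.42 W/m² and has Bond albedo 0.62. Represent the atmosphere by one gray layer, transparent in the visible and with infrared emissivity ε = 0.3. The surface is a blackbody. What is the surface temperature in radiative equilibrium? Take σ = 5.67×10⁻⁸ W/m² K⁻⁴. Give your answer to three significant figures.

54.3 K

At the top of the atmosphere, σT_e⁴ = S(1−α)/4 = 0.4199 W/m², giving T_e = 52.17 K.
The surface balance (absorbed SW + ε·downward IR = σT_s⁴) with T_a⁴ = T_s⁴/2 reduces to T_s = T_e·[2/(2−ε)]^¼ = 54.33 K.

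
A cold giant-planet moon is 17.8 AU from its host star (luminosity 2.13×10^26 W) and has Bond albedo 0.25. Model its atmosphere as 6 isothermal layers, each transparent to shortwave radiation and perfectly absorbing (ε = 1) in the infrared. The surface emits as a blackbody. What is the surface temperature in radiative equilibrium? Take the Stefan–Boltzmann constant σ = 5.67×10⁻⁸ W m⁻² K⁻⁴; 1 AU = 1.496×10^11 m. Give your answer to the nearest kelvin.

86 kelvin

Orbital distance: d = 17.8 AU = 2.663×10^12 m.
Spreading L over a sphere of radius d: S = 2.13×10^26/(4π·2.66×10^12²) = 2.390 W m⁻².
Top-of-atmosphere balance: σT_e⁴ = S(1−α)/4 = 0.4482 W m⁻² → T_e = 53.02 K.
With N = 6 opaque layers, T_s = (N+1)^(1/4)·T_e = 7^(1/4)·53.02 = 86.25 K.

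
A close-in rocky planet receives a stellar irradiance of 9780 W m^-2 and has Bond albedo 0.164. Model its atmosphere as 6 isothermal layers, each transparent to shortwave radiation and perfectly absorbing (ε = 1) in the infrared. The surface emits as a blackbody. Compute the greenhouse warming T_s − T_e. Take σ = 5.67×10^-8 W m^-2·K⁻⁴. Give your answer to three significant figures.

The effective emission temperature is T_e = [S(1−α)/(4σ)]^¼ = 435.7 K.
Surface: T_s = (7)^¼·T_e = 708.8 K.
Warming: T_s − T_e = 273.0 K.

273 K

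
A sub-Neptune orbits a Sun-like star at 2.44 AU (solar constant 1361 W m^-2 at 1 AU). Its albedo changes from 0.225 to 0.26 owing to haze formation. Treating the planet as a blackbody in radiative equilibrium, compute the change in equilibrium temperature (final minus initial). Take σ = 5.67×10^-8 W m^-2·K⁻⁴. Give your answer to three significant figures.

-1.92 K

Irradiance scales as 1/d², so S = 1361 W m^-2 × (1/2.44)² = 228.6 W m^-2.
With α = 0.225, T₁ = 167.2 K.
Final:   T₂ = [S(1−0.26)/(4σ)]^(1/4) = 165.3 K.
ΔT = T₂ − T₁ = -1.920 K.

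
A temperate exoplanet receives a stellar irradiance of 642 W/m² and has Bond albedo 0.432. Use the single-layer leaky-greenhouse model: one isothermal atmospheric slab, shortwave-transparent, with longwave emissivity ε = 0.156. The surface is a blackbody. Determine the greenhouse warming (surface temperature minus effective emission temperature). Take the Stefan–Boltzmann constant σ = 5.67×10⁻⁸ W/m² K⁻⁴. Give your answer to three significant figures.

4.11 K

At the top of the atmosphere, σT_e⁴ = S(1−α)/4 = 91.16 W/m², giving T_e = 200.2 K.
Surface balance with a leaky layer gives σT_s⁴ = σT_e⁴·2/(2−ε), so T_s = T_e·[2/(2−0.156)]^(1/4) = 204.4 K.
The atmosphere warms the surface by 4.107 K.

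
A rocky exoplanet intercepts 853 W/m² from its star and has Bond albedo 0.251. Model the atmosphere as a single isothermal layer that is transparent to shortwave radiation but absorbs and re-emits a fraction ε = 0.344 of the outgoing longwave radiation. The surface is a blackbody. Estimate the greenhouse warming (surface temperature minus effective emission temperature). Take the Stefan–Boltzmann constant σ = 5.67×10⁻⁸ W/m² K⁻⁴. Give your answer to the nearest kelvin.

11 K

At the top of the atmosphere, σT_e⁴ = S(1−α)/4 = 159.7 W/m², giving T_e = 230.4 K.
For a single slab of emissivity ε, T_s⁴ = 2T_e⁴/(2−ε); thus T_s = 230.4·(1.208)^(1/4) = 241.5 K.
T_s − T_e = 241.5 − 230.4 = 11.13 K.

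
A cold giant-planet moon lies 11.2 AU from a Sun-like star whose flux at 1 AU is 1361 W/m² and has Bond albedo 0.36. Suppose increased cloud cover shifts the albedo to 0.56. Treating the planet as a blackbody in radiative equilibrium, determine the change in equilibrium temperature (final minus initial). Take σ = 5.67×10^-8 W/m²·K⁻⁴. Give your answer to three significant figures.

By the inverse-square law, S = 1361/11.2² = 10.85 W/m².
Initial: T₁ = [S(1−0.36)/(4σ)]^(1/4) = 74.39 K.
With α = 0.56, T₂ = 67.73 K.
Change: 67.73 − 74.39 = -6.652 K.

-6.65 K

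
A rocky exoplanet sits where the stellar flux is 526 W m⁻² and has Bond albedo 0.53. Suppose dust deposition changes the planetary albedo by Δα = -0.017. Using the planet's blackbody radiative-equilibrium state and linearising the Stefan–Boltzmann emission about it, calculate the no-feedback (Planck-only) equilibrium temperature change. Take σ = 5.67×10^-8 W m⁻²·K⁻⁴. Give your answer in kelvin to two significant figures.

1.6 kelvin

Unperturbed T_e = [526.0·(1−0.53)/(4σ)]^¼ = 181.7 K.
TOA radiative forcing: ΔF = −S·Δα/4 = −526.0·(-0.017)/4 = 2.236 W m⁻².
Planck response: λ_P = 4σT_e³ = 4·5.67×10⁻⁸·(181.7)³ = 1.361 W m⁻²/K.
ΔT₀ = ΔF/λ_P = 2.236/1.361 = 1.64 K.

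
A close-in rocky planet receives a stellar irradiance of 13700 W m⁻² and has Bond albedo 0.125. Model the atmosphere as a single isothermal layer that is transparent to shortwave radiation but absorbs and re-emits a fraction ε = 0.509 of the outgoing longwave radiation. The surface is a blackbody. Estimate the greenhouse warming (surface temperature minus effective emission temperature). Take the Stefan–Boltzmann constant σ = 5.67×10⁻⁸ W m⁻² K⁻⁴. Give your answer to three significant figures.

The planet radiates to space at T_e = [S(1−α)/(4σ)]^(1/4) = 479.5 K.
The surface balance (absorbed SW + ε·downward IR = σT_s⁴) with T_a⁴ = T_s⁴/2 reduces to T_s = T_e·[2/(2−ε)]^¼ = 516.0 K.
Greenhouse warming: T_s − T_e = 36.53 K.

36.5 K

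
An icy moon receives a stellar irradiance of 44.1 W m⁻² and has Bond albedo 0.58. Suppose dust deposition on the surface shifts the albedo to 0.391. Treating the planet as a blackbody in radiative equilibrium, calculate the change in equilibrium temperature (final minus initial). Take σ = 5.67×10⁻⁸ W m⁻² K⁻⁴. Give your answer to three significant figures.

With α = 0.58, T₁ = 95.06 K.
With α = 0.391, T₂ = 104.3 K.
ΔT = T₂ − T₁ = 9.254 K.

9.25 K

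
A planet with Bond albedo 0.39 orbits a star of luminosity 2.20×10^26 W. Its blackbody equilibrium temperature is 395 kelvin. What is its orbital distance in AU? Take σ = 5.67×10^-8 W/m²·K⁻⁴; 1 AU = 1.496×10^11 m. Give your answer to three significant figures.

0.294 AU

Energy balance gives S = 4σT⁴/(1−α) = 9051 W/m².
Then d = [L/(4πS)]^(1/2) = 4.398×10^10 m, i.e. 0.2940 AU.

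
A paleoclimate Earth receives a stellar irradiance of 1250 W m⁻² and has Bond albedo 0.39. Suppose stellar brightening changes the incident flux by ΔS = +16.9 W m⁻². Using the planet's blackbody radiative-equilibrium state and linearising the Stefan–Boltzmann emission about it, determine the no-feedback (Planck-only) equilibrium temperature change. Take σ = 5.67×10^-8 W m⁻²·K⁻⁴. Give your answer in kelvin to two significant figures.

Reference equilibrium: T_e = [S(1−α)/(4σ)]^(1/4) = 240.8 K.
Only a fraction (1−α) is absorbed and it's spread over 4πR², so ΔF = (1−α)ΔS/4 = 2.577 W m⁻².
Linearising σT⁴ gives d(σT⁴)/dT = 4σT_e³ = 3.167 W m⁻² per K.
So ΔT₀ = 2.577/3.167 = 0.814 K.

0.81 K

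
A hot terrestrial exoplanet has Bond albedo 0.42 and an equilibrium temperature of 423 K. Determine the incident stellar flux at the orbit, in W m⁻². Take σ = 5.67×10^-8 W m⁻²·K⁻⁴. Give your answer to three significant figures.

From S(1−α)/4 = σT⁴: S = 4σT⁴/(1−α).
The emitted flux is σT⁴ = 1815 W m⁻².
S = 4·1815/0.58 = 12520 W m⁻².

12500 W m⁻²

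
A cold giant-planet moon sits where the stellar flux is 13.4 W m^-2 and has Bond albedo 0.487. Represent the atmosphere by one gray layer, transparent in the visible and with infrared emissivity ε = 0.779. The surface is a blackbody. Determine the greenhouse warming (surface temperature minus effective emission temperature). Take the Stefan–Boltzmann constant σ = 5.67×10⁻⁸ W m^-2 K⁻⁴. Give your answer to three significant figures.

9.74 K

Effective emission temperature (TOA balance): σT_e⁴ = S(1−α)/4 = 1.719 W m^-2 → T_e = 74.20 K.
Surface balance with a leaky layer gives σT_s⁴ = σT_e⁴·2/(2−ε), so T_s = T_e·[2/(2−0.779)]^(1/4) = 83.94 K.
T_s − T_e = 83.94 − 74.20 = 9.742 K.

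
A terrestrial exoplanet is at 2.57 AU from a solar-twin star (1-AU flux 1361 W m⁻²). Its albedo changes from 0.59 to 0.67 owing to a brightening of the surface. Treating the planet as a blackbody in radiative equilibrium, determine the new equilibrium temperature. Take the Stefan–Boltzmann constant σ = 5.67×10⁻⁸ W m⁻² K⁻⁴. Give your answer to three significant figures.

Irradiance scales as 1/d², so S = 1361 W m⁻² × (1/2.57)² = 206.1 W m⁻².
New equilibrium: T₂ = [(1−0.67)·206.1/(4σ)]^(1/4) = 131.6 K.

132 K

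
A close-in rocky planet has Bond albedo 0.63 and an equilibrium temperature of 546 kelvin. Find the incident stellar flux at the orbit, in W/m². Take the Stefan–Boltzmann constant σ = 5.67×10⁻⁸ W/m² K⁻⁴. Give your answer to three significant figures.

Invert the energy balance for S: S = 4σT⁴/(1−α).
The emitted flux is σT⁴ = 5039 W/m².
S = 4·5039/0.37 = 54480 W/m².

54500 W/m²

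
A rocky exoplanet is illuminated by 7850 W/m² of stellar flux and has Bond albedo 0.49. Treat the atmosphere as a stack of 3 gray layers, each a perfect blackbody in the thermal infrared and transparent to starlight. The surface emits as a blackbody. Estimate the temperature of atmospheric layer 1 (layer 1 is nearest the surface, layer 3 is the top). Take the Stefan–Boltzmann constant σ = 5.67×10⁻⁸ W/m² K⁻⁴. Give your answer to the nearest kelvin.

OLR = S(1−α)/4 = 1001 W/m²; the top layer radiates at T_e = 364.5 K.
In the N-layer model, layer k (counted from the surface) has T_k = (N+1−k)^(1/4)·T_e.
T_1 = (3)^(1/4)·364.5 = 479.7 K.

480 kelvin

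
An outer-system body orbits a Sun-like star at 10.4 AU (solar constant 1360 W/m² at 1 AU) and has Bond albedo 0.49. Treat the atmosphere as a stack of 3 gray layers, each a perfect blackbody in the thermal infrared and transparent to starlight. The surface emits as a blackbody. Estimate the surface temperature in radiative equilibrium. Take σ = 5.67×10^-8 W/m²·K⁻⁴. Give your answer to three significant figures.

Irradiance scales as 1/d², so S = 1360 W/m² × (1/10.4)² = 12.57 W/m².
Top-of-atmosphere balance: σT_e⁴ = S(1−α)/4 = 1.603 W/m² → T_e = 72.92 K.
Layer-by-layer balance gives σT_s⁴ = (N+1)σT_e⁴, so T_s = 4^¼·72.92 = 103.1 K.

103 K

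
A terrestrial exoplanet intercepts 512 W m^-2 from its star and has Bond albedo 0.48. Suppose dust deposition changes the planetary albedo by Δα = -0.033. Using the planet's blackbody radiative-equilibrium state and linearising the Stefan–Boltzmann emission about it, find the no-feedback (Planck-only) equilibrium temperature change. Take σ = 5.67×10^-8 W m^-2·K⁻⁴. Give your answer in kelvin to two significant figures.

Reference equilibrium: T_e = [S(1−α)/(4σ)]^(1/4) = 185.1 K.
ΔF = −(S/4)Δα = −(512.0/4)×(-0.033) = 4.224 W m^-2.
Planck response: λ_P = 4σT_e³ = 4·5.67×10⁻⁸·(185.1)³ = 1.438 W m^-2/K.
So ΔT₀ = 4.224/1.438 = 2.94 K.

2.9 K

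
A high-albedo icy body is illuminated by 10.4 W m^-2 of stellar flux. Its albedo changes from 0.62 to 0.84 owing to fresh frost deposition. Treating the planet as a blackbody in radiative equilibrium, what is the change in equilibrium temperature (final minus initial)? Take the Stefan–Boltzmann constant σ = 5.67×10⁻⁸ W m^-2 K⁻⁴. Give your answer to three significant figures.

Initial: T₁ = [S(1−0.62)/(4σ)]^(1/4) = 64.61 K.
After:  T₂ = [10.40·0.16/(4σ)]^(1/4) = 52.04 K.
Change: 52.04 − 64.61 = -12.56 K.

-12.6 K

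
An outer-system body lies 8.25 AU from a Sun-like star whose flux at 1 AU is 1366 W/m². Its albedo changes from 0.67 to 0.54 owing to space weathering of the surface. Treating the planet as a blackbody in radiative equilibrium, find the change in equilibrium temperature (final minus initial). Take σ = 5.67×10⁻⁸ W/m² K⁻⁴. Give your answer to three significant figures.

Flux at the orbit: S = 1366/(8.25)² = 20.07 W/m².
With α = 0.67, T₁ = 73.51 K.
With α = 0.54, T₂ = 79.88 K.
ΔT = T₂ − T₁ = 6.364 K.

6.36 K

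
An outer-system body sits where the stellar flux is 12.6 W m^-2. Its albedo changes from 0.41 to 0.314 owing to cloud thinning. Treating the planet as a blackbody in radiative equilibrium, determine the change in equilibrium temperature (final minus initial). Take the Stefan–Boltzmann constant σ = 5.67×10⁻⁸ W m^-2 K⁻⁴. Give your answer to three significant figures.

2.91 kelvin

Initial: T₁ = [S(1−0.41)/(4σ)]^(1/4) = 75.66 K.
Final:   T₂ = [S(1−0.314)/(4σ)]^(1/4) = 78.57 K.
Change: 78.57 − 75.66 = 2.906 K.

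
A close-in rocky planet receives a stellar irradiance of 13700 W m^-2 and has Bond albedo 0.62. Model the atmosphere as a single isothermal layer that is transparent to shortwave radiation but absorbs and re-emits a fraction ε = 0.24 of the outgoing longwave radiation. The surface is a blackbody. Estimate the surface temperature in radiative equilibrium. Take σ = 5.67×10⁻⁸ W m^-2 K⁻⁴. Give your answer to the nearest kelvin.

Effective emission temperature (TOA balance): σT_e⁴ = S(1−α)/4 = 1302 W m^-2 → T_e = 389.2 K.
The surface balance (absorbed SW + ε·downward IR = σT_s⁴) with T_a⁴ = T_s⁴/2 reduces to T_s = T_e·[2/(2−ε)]^¼ = 401.9 K.

402 kelvin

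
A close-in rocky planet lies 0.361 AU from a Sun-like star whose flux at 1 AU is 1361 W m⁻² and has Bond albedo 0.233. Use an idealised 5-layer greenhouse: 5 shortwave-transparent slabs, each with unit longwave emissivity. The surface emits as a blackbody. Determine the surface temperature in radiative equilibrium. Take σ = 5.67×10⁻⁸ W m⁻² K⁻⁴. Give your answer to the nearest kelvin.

678 K

Irradiance scales as 1/d², so S = 1361 W m⁻² × (1/0.361)² = 10440 W m⁻².
OLR = S(1−α)/4 = 2003 W m⁻²; the top layer radiates at T_e = 433.5 K.
For an N-layer opaque stack, T_s⁴ = (N+1)T_e⁴, hence T_s = (6)^(1/4)×433.5 K = 678.5 K.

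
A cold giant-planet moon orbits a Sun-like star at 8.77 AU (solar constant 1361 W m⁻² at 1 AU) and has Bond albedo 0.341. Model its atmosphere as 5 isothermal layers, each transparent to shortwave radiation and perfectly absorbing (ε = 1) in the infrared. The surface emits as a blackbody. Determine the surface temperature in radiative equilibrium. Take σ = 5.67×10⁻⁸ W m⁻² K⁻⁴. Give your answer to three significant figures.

133 kelvin

Flux at the orbit: S = 1361/(8.77)² = 17.70 W m⁻².
The effective emission temperature is T_e = [S(1−α)/(4σ)]^¼ = 84.68 K.
For an N-layer opaque stack, T_s⁴ = (N+1)T_e⁴, hence T_s = (6)^(1/4)×84.68 K = 132.5 K.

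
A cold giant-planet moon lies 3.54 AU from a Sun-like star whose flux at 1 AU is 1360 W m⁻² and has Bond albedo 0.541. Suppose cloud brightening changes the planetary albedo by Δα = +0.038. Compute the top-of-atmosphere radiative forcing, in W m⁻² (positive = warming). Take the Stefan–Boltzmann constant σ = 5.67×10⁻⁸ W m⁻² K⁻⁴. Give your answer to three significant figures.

By the inverse-square law, S = 1360/3.54² = 108.5 W m⁻².
TOA radiative forcing: ΔF = −S·Δα/4 = −108.5·(+0.038)/4 = -1.031 W m⁻².

-1.03 W m⁻²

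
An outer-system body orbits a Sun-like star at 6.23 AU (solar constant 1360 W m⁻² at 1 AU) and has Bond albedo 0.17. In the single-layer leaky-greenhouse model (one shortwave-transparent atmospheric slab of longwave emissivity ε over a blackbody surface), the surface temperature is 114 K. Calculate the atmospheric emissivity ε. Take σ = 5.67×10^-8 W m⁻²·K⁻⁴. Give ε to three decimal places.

0.482

Irradiance scales as 1/d², so S = 1360 W m⁻² × (1/6.23)² = 35.04 W m⁻².
TOA balance gives T_e = 106.4 K.
Inverting T_s⁴ = 2T_e⁴/(2−ε): (T_e/T_s)⁴ = 0.7592, so ε = 2(1 − 0.7592) = 0.4815.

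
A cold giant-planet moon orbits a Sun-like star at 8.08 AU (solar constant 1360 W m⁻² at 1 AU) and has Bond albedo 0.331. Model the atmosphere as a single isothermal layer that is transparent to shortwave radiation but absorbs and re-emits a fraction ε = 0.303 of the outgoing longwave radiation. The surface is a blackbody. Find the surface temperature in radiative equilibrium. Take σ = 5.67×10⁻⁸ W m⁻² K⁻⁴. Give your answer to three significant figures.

92.2 kelvin

By the inverse-square law, S = 1360/8.08² = 20.83 W m⁻².
Effective emission temperature (TOA balance): σT_e⁴ = S(1−α)/4 = 3.484 W m⁻² → T_e = 88.54 K.
For a single slab of emissivity ε, T_s⁴ = 2T_e⁴/(2−ε); thus T_s = 88.54·(1.179)^(1/4) = 92.25 K.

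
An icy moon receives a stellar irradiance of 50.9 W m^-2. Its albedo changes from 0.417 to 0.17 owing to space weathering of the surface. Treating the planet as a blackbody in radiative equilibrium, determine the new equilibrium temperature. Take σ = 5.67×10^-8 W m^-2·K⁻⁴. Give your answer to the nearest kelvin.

With the new albedo, S(1−α₂)/4 = 10.56 W m^-2, so T₂ = 116.8 K.

117 K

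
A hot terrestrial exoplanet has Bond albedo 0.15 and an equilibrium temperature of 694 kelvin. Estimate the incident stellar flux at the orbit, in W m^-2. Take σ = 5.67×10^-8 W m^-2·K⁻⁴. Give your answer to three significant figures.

61900 W m^-2

Invert the energy balance for S: S = 4σT⁴/(1−α).
The emitted flux is σT⁴ = 13150 W m^-2.
So S = 4×13150/(1−0.15) = 61900 W m^-2.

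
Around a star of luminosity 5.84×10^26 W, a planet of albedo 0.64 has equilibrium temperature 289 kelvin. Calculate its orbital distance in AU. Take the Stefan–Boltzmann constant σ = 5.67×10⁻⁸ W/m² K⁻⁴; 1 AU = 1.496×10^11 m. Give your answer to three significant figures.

The flux needed for this T is 4σT⁴/(1−0.64) = 4395 W/m².
From L = 4πd²S, d = √(5.84×10^26/(4π·4395)) = 1.028×10^11 m = 0.6874 AU.

0.687 AU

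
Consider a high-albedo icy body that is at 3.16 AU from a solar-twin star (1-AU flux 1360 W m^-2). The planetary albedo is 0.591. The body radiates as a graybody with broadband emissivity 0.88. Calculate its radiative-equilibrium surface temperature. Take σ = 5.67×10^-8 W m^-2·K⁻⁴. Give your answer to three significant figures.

129 kelvin

By the inverse-square law, S = 1360/3.16² = 136.2 W m^-2.
The planet absorbs (1−α)S over its disc πR² and re-emits over 4πR², so the mean absorbed flux is (1−0.591)·136.2/4 = 13.93 W m^-2.
Equating to εσT⁴ with ε = 0.88: T = (13.93/0.88σ)^(1/4) = 129.3 K.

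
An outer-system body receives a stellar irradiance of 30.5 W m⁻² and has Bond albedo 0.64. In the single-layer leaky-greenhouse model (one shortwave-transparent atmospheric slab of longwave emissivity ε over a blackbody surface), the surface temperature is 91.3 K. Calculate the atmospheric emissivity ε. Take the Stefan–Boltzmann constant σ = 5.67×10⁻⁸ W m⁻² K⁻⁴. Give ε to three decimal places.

First, T_e = [30.50·(1−0.64)/(4σ)]^(1/4) = 83.41 K.
Since (2−ε)/2 = (T_e/T_s)⁴ = 0.6967, ε = 0.6065.

0.607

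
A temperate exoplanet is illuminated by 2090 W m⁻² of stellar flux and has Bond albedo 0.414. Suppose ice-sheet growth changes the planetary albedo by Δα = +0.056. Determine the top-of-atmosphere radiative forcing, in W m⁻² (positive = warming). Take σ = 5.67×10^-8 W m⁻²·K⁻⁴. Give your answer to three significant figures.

-29.3 W m⁻²

The change in absorbed flux is Δ[S(1−α)/4] = −SΔα/4 = -29.26 W m⁻².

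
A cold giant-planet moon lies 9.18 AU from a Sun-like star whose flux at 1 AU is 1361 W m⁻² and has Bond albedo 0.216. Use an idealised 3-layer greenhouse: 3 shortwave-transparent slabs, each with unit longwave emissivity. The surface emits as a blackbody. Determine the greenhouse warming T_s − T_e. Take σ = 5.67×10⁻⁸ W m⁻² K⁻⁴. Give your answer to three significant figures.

35.8 K

By the inverse-square law, S = 1361/9.18² = 16.15 W m⁻².
The effective emission temperature is T_e = [S(1−α)/(4σ)]^¼ = 86.44 K.
Surface: T_s = (4)^¼·T_e = 122.2 K.
Warming: T_s − T_e = 35.80 K.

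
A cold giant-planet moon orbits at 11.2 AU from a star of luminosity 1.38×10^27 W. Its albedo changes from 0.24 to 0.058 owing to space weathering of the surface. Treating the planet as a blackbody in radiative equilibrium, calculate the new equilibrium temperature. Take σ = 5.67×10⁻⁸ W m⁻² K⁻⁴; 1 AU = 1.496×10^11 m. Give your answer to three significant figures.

113 kelvin

d = 11.2 × 1.496×10^11 m = 1.676×10^12 m.
Spreading L over a sphere of radius d: S = 1.38×10^27/(4π·1.68×10^12²) = 39.12 W m⁻².
With the new albedo, S(1−α₂)/4 = 9.212 W m⁻², so T₂ = 112.9 K.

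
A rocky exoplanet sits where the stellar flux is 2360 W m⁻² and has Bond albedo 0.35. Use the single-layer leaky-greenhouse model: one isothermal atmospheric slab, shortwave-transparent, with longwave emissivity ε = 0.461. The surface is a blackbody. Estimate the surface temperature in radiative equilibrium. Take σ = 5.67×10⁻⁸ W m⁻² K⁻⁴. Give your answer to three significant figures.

At the top of the atmosphere, σT_e⁴ = S(1−α)/4 = 383.5 W m⁻², giving T_e = 286.8 K.
The surface balance (absorbed SW + ε·downward IR = σT_s⁴) with T_a⁴ = T_s⁴/2 reduces to T_s = T_e·[2/(2−ε)]^¼ = 306.2 K.

306 kelvin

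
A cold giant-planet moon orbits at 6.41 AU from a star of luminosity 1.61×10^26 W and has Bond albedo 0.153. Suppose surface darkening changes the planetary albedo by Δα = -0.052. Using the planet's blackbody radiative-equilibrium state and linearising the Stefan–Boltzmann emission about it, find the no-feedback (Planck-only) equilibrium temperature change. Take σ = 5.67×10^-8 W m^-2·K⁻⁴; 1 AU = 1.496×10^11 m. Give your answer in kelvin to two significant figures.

Orbital distance: d = 6.41 AU = 9.589×10^11 m.
S = L/(4πd²) = 13.93 W m^-2.
The baseline emission temperature is T_e = 84.93 K.
TOA radiative forcing: ΔF = −S·Δα/4 = −13.93·(-0.052)/4 = 0.1811 W m^-2.
Linearising σT⁴ gives d(σT⁴)/dT = 4σT_e³ = 0.1389 W m^-2 per K.
Hence the no-feedback warming is ΔF/(4σT_e³) = 1.30 K.

1.3 kelvin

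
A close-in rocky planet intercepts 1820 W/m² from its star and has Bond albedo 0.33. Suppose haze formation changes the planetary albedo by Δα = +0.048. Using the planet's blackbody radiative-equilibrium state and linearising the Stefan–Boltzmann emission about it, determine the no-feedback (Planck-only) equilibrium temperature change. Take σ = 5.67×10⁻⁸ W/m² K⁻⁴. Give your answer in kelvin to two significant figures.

-4.8 K

The baseline emission temperature is T_e = 270.8 K.
The change in absorbed flux is Δ[S(1−α)/4] = −SΔα/4 = -21.84 W/m².
Linearising σT⁴ gives d(σT⁴)/dT = 4σT_e³ = 4.503 W/m² per K.
So ΔT₀ = -21.84/4.503 = -4.85 K.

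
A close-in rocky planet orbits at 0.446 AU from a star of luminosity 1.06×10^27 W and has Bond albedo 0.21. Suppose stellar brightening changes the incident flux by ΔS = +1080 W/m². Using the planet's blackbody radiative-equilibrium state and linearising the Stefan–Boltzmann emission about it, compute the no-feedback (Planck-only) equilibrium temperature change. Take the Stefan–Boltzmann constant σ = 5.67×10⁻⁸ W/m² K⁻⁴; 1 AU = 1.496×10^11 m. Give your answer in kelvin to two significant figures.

7.2 K

Orbital distance: d = 0.446 AU = 6.672×10^10 m.
Spreading L over a sphere of radius d: S = 1.06×10^27/(4π·6.67×10^10²) = 18950 W/m².
The baseline emission temperature is T_e = 506.9 K.
TOA radiative forcing: ΔF = (1−α)ΔS/4 = 0.79·(+1080)/4 = 213.3 W/m².
Planck response: λ_P = 4σT_e³ = 4·5.67×10⁻⁸·(506.9)³ = 29.53 W/m²/K.
Hence the no-feedback warming is ΔF/(4σT_e³) = 7.22 K.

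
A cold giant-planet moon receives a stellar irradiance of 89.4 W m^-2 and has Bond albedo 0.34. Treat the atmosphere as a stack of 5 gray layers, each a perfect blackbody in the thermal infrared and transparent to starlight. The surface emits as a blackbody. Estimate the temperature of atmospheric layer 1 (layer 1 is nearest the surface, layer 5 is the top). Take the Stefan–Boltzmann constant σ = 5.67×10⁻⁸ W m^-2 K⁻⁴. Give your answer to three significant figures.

OLR = S(1−α)/4 = 14.75 W m^-2; the top layer radiates at T_e = 127.0 K.
In the N-layer model, layer k (counted from the surface) has T_k = (N+1−k)^(1/4)·T_e.
T_1 = (5)^(1/4)·127.0 = 189.9 K.

190 K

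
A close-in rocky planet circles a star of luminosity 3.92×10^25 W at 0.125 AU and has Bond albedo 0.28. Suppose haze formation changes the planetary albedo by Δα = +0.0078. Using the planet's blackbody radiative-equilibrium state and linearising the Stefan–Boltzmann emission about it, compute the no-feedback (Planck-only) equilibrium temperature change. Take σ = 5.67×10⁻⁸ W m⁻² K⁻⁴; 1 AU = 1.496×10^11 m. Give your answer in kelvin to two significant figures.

-1.1 K

d = 0.125 × 1.496×10^11 m = 1.870×10^10 m.
Spreading L over a sphere of radius d: S = 3.92×10^25/(4π·1.87×10^10²) = 8921 W m⁻².
Reference equilibrium: T_e = [S(1−α)/(4σ)]^(1/4) = 410.2 K.
TOA radiative forcing: ΔF = −S·Δα/4 = −8921·(+0.0078)/4 = -17.40 W m⁻².
Planck response: λ_P = 4σT_e³ = 4·5.67×10⁻⁸·(410.2)³ = 15.66 W m⁻²/K.
ΔT₀ = ΔF/λ_P = -17.40/15.66 = -1.11 K.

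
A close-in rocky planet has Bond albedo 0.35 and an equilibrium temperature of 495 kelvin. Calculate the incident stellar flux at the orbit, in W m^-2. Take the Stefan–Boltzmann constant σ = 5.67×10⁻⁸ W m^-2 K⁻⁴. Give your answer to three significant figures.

20900 W m^-2

From S(1−α)/4 = σT⁴: S = 4σT⁴/(1−α).
σT⁴ = 5.67×10⁻⁸·(495)⁴ = 3404 W m^-2.
So S = 4×3404/(1−0.35) = 20950 W m^-2.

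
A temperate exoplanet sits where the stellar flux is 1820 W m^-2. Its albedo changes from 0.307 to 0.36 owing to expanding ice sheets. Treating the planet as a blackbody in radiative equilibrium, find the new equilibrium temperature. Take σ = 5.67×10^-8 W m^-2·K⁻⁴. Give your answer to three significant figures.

268 K

With the new albedo, S(1−α₂)/4 = 291.2 W m^-2, so T₂ = 267.7 K.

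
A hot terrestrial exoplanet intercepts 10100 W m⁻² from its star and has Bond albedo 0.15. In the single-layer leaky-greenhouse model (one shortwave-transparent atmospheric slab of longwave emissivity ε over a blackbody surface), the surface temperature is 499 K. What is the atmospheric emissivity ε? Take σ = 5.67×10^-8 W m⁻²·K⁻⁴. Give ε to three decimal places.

First, T_e = [10100·(1−0.15)/(4σ)]^(1/4) = 441.1 K.
T_s⁴ = T_e⁴·2/(2−ε) → ε = 2 − 2(T_e/T_s)⁴ = 2 − 2·(441.1/499)⁴ = 0.7790.

0.779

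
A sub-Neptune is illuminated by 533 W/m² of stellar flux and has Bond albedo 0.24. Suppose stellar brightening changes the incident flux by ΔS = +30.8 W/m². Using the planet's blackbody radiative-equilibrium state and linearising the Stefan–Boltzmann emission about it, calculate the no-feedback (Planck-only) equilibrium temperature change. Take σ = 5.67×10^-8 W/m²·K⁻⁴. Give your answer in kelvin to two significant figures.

3.0 kelvin

Unperturbed T_e = [533.0·(1−0.24)/(4σ)]^¼ = 205.6 K.
ΔF = Δ[S(1−α)]/4 = (1−0.24)·+30.8/4 = 5.852 W/m².
Linearising σT⁴ gives d(σT⁴)/dT = 4σT_e³ = 1.970 W/m² per K.
ΔT₀ = ΔF/λ_P = 5.852/1.970 = 2.97 K.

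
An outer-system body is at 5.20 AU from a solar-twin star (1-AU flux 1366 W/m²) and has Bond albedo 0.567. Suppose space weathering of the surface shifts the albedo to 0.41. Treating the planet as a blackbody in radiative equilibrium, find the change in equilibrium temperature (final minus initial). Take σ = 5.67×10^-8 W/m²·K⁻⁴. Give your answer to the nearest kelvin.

By the inverse-square law, S = 1366/5.20² = 50.52 W/m².
Before: T₁ = [50.52·0.433/(4σ)]^(1/4) = 99.10 K.
After:  T₂ = [50.52·0.59/(4σ)]^(1/4) = 107.1 K.
ΔT = T₂ − T₁ = 7.969 K.

8 kelvin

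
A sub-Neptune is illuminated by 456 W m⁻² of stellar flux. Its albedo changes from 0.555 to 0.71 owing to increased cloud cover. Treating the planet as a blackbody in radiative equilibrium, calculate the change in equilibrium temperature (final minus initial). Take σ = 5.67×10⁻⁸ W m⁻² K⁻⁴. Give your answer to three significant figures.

-17.6 K

With α = 0.555, T₁ = 172.9 K.
Final:   T₂ = [S(1−0.71)/(4σ)]^(1/4) = 155.4 K.
Change: 155.4 − 172.9 = -17.56 K.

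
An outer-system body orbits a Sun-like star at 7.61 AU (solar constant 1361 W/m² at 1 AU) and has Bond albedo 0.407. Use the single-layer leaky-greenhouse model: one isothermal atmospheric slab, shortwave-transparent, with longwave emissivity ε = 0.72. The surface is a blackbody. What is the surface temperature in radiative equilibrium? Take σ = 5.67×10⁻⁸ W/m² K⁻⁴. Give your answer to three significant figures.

99.0 K

By the inverse-square law, S = 1361/7.61² = 23.50 W/m².
The planet radiates to space at T_e = [S(1−α)/(4σ)]^(1/4) = 88.54 K.
Surface balance with a leaky layer gives σT_s⁴ = σT_e⁴·2/(2−ε), so T_s = T_e·[2/(2−0.72)]^(1/4) = 98.99 K.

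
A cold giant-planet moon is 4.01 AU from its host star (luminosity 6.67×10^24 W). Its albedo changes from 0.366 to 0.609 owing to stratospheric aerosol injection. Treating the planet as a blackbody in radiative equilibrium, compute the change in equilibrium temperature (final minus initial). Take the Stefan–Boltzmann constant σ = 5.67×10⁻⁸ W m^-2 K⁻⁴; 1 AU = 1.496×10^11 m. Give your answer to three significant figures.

Orbital distance: d = 4.01 AU = 5.999×10^11 m.
Spreading L over a sphere of radius d: S = 6.67×10^24/(4π·6.00×10^11²) = 1.475 W m^-2.
Initial: T₁ = [S(1−0.366)/(4σ)]^(1/4) = 45.06 K.
With α = 0.609, T₂ = 39.93 K.
Change: 39.93 − 45.06 = -5.129 K.

-5.13 K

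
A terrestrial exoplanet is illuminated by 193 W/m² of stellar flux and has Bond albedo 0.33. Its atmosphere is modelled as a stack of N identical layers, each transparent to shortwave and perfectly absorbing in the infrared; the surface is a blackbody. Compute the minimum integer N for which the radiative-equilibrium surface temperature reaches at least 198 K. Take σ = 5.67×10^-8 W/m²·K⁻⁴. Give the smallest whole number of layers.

2

Top-of-atmosphere balance: σT_e⁴ = S(1−α)/4 = 32.33 W/m² → T_e = 154.5 K.
Since T_s⁴ = (N+1)T_e⁴, we need N ≥ (T_s/T_e)⁴ − 1 = 1.696.
Rounding up, N = 2.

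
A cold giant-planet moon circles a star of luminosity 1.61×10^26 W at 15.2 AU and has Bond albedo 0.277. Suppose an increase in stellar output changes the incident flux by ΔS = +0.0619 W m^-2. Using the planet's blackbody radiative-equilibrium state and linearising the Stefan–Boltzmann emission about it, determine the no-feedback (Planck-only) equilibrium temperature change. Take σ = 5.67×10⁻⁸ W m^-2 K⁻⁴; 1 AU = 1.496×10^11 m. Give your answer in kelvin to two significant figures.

0.33 kelvin

d = 15.2 × 1.496×10^11 m = 2.274×10^12 m.
S = L/(4πd²) = 2.478 W m^-2.
Reference equilibrium: T_e = [S(1−α)/(4σ)]^(1/4) = 53.01 K.
Only a fraction (1−α) is absorbed and it's spread over 4πR², so ΔF = (1−α)ΔS/4 = 0.01119 W m^-2.
Planck response: λ_P = 4σT_e³ = 4·5.67×10⁻⁸·(53.01)³ = 0.03379 W m^-2/K.
Hence the no-feedback warming is ΔF/(4σT_e³) = 0.331 K.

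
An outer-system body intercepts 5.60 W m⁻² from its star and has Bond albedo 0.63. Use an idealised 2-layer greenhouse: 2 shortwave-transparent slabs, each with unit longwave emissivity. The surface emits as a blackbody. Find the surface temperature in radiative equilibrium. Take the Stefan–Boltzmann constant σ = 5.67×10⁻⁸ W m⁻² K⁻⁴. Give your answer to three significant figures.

72.4 kelvin

The effective emission temperature is T_e = [S(1−α)/(4σ)]^¼ = 54.98 K.
For an N-layer opaque stack, T_s⁴ = (N+1)T_e⁴, hence T_s = (3)^(1/4)×54.98 K = 72.35 K.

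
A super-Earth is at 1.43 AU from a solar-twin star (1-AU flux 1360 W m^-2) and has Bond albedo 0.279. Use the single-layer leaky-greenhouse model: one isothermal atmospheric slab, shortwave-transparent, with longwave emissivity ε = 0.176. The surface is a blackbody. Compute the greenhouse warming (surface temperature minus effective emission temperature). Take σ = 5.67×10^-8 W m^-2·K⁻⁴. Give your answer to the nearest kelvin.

5 K

Flux at the orbit: S = 1360/(1.43)² = 665.1 W m^-2.
At the top of the atmosphere, σT_e⁴ = S(1−α)/4 = 119.9 W m^-2, giving T_e = 214.4 K.
The surface balance (absorbed SW + ε·downward IR = σT_s⁴) with T_a⁴ = T_s⁴/2 reduces to T_s = T_e·[2/(2−ε)]^¼ = 219.4 K.
The atmosphere warms the surface by 4.995 K.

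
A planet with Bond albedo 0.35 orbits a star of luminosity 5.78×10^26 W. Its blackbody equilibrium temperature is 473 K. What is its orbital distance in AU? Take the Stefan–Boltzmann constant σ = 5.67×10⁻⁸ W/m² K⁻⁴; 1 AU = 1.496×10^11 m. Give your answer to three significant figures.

Energy balance gives S = 4σT⁴/(1−α) = 17470 W/m².
From L = 4πd²S, d = √(5.78×10^26/(4π·17470)) = 5.132×10^10 m = 0.3430 AU.

0.343 AU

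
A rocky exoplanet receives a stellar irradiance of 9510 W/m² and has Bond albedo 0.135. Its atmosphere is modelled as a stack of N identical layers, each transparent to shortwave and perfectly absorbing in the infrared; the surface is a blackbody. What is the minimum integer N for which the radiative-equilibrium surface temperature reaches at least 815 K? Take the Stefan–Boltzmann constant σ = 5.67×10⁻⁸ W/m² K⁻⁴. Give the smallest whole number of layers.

Top-of-atmosphere balance: σT_e⁴ = S(1−α)/4 = 2057 W/m² → T_e = 436.4 K.
Need (N+1)T_e⁴ ≥ T_s⁴, i.e. N+1 ≥ (815/436.4)⁴ = 12.164.
Rounding up, N = 12.

12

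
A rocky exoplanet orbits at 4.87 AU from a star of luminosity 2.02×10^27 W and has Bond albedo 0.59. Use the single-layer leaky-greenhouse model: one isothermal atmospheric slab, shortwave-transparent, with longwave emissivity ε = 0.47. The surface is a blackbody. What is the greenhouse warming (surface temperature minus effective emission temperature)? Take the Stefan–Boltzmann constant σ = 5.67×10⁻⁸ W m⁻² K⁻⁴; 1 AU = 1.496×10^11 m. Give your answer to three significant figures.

10.6 K

Orbital distance: d = 4.87 AU = 7.286×10^11 m.
Flux at the orbit: S = L/(4πd²) = 2.02×10^27/(4π·(7.29×10^11)²) = 302.8 W m⁻².
At the top of the atmosphere, σT_e⁴ = S(1−α)/4 = 31.04 W m⁻², giving T_e = 153.0 K.
For a single slab of emissivity ε, T_s⁴ = 2T_e⁴/(2−ε); thus T_s = 153.0·(1.307)^(1/4) = 163.6 K.
The atmosphere warms the surface by 10.59 K.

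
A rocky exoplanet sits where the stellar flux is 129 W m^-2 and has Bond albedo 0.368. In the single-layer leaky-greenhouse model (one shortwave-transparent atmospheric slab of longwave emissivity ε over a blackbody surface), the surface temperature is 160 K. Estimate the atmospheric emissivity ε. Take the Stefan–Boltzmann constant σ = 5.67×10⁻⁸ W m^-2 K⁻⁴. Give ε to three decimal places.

TOA balance gives T_e = 137.7 K.
Inverting T_s⁴ = 2T_e⁴/(2−ε): (T_e/T_s)⁴ = 0.5485, so ε = 2(1 − 0.5485) = 0.9030.

0.903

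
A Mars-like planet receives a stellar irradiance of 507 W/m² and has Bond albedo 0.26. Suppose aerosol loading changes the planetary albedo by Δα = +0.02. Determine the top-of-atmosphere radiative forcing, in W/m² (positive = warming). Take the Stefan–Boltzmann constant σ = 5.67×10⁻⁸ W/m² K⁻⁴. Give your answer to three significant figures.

-2.54 W/m²

The change in absorbed flux is Δ[S(1−α)/4] = −SΔα/4 = -2.535 W/m².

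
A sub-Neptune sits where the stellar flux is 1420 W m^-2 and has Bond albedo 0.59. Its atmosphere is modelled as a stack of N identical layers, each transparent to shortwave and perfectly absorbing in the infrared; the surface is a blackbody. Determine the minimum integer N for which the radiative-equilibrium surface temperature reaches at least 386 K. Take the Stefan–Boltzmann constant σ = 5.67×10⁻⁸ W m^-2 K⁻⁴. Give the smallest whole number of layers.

8

The effective emission temperature is T_e = [S(1−α)/(4σ)]^¼ = 225.1 K.
Since T_s⁴ = (N+1)T_e⁴, we need N ≥ (T_s/T_e)⁴ − 1 = 7.648.
Rounding up, N = 8.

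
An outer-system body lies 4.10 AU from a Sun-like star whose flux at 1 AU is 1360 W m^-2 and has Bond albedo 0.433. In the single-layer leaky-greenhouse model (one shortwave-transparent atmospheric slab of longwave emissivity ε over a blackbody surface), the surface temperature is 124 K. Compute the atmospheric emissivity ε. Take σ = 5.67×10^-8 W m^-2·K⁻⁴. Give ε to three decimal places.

Flux at the orbit: S = 1360/(4.10)² = 80.90 W m^-2.
Effective temperature: T_e = [S(1−α)/(4σ)]^(1/4) = 119.3 K.
Since (2−ε)/2 = (T_e/T_s)⁴ = 0.8555, ε = 0.2890.

0.289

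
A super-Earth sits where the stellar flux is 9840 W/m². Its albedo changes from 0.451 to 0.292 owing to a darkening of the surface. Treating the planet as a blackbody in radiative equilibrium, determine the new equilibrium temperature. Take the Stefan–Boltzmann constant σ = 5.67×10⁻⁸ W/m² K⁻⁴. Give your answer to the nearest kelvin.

New equilibrium: T₂ = [(1−0.292)·9840/(4σ)]^(1/4) = 418.6 K.

419 K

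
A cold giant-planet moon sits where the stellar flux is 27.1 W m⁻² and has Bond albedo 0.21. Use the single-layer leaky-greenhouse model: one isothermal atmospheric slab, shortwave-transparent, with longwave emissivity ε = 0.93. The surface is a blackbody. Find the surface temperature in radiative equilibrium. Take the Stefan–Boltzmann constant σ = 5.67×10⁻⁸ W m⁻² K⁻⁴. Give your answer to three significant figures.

115 kelvin

At the top of the atmosphere, σT_e⁴ = S(1−α)/4 = 5.352 W m⁻², giving T_e = 98.57 K.
Surface balance with a leaky layer gives σT_s⁴ = σT_e⁴·2/(2−ε), so T_s = T_e·[2/(2−0.93)]^(1/4) = 115.3 K.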